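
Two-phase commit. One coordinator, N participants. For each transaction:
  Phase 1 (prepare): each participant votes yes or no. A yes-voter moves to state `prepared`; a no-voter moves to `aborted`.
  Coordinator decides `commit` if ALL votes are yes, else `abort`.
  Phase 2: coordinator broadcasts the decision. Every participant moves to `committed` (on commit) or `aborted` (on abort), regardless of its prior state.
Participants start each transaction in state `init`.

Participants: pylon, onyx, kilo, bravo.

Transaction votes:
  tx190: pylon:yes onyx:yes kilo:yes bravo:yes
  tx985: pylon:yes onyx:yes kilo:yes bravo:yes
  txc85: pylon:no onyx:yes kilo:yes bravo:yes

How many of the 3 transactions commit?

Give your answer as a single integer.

Answer: 2

Derivation:
tx190: all yes -> commit (commits=1)
tx985: all yes -> commit (commits=2)
txc85: no from pylon -> abort (commits=2)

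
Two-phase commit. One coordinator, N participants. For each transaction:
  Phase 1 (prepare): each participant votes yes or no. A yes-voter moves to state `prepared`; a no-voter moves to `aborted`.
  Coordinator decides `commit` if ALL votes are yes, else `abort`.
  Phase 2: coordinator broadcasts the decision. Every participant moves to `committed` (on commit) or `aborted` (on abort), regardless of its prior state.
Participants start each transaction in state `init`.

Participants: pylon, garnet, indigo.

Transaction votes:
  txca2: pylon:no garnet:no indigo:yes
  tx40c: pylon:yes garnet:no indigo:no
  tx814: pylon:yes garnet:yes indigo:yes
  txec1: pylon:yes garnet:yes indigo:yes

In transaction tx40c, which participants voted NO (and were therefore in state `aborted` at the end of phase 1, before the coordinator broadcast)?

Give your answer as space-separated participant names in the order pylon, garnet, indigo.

Answer: garnet indigo

Derivation:
Txn tx40c phase 1: pylon yes -> prepared; garnet no -> aborted; indigo no -> aborted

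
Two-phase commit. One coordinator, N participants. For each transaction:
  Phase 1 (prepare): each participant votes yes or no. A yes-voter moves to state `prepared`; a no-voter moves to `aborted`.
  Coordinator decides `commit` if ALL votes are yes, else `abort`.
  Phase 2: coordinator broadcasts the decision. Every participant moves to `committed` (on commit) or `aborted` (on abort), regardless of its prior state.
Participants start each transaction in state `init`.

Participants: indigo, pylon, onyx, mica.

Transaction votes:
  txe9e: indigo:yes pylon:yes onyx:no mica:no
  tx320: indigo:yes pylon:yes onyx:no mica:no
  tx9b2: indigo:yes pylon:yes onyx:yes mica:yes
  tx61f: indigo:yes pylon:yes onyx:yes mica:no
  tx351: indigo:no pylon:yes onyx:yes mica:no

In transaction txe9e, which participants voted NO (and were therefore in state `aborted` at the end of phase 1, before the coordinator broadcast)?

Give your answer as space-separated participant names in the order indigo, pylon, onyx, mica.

Txn txe9e phase 1: indigo yes -> prepared; pylon yes -> prepared; onyx no -> aborted; mica no -> aborted

Answer: onyx mica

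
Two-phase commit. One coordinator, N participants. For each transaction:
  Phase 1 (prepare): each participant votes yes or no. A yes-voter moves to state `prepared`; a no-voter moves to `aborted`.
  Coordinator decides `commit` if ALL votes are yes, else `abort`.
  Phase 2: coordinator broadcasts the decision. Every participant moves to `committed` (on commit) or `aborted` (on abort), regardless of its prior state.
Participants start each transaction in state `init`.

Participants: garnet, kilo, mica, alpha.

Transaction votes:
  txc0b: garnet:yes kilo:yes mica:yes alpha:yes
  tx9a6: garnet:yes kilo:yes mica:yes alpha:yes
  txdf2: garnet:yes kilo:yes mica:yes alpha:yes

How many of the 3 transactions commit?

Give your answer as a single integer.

Answer: 3

Derivation:
txc0b: all yes -> commit (commits=1)
tx9a6: all yes -> commit (commits=2)
txdf2: all yes -> commit (commits=3)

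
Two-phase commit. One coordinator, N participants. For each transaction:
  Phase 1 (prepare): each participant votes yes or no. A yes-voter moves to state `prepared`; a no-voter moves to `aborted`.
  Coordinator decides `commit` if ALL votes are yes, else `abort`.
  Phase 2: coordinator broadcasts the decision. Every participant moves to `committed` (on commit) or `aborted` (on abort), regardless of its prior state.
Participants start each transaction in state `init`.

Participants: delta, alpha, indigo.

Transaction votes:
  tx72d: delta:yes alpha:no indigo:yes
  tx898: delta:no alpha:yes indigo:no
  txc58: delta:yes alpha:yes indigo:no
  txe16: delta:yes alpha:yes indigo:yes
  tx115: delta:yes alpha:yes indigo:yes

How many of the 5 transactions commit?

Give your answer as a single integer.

Answer: 2

Derivation:
tx72d: no from alpha -> abort (commits=0)
tx898: no from delta, indigo -> abort (commits=0)
txc58: no from indigo -> abort (commits=0)
txe16: all yes -> commit (commits=1)
tx115: all yes -> commit (commits=2)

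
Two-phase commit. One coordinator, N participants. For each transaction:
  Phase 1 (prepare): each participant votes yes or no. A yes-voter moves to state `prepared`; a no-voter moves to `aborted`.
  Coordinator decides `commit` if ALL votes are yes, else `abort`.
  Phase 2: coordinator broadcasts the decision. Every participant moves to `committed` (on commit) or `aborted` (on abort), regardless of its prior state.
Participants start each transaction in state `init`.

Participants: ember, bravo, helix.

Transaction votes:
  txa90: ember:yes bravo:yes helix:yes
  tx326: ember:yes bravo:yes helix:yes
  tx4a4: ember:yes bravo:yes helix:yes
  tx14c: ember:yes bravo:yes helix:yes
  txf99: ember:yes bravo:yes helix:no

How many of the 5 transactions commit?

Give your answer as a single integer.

Answer: 4

Derivation:
txa90: all yes -> commit (commits=1)
tx326: all yes -> commit (commits=2)
tx4a4: all yes -> commit (commits=3)
tx14c: all yes -> commit (commits=4)
txf99: no from helix -> abort (commits=4)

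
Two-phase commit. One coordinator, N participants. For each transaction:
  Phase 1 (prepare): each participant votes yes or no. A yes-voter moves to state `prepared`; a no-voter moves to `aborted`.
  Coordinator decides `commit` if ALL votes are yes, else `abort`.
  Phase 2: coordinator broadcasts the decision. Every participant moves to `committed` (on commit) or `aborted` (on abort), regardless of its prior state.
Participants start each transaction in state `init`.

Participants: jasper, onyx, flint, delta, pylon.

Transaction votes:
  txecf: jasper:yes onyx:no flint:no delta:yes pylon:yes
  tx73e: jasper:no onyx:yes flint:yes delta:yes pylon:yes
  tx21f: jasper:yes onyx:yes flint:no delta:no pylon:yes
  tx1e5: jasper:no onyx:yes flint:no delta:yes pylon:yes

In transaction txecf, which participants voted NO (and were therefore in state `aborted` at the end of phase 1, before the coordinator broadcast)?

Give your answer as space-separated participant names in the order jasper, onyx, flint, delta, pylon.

Answer: onyx flint

Derivation:
Txn txecf phase 1: jasper yes -> prepared; onyx no -> aborted; flint no -> aborted; delta yes -> prepared; pylon yes -> prepared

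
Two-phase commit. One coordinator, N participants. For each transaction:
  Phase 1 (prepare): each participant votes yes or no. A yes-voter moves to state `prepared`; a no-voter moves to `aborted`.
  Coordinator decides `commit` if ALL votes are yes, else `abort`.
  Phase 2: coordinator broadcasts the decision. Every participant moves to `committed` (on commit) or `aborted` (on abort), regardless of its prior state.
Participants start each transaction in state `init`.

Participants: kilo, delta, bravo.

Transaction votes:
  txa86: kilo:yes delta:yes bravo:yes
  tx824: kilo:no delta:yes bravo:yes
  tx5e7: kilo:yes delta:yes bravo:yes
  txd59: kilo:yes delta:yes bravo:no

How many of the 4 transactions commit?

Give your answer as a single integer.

txa86: all yes -> commit (commits=1)
tx824: no from kilo -> abort (commits=1)
tx5e7: all yes -> commit (commits=2)
txd59: no from bravo -> abort (commits=2)

Answer: 2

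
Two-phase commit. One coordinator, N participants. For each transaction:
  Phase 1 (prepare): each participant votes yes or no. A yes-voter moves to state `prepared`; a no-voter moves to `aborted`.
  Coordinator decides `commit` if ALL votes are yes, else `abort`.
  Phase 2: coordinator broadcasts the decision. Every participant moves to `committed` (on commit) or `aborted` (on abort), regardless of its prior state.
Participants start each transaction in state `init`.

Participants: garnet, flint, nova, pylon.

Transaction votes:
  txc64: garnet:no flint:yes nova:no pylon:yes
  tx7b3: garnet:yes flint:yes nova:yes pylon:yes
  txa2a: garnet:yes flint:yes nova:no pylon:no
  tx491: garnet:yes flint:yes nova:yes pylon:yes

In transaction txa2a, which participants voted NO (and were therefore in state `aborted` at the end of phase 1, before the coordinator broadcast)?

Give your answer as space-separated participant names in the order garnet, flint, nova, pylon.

Answer: nova pylon

Derivation:
Txn txa2a phase 1: garnet yes -> prepared; flint yes -> prepared; nova no -> aborted; pylon no -> aborted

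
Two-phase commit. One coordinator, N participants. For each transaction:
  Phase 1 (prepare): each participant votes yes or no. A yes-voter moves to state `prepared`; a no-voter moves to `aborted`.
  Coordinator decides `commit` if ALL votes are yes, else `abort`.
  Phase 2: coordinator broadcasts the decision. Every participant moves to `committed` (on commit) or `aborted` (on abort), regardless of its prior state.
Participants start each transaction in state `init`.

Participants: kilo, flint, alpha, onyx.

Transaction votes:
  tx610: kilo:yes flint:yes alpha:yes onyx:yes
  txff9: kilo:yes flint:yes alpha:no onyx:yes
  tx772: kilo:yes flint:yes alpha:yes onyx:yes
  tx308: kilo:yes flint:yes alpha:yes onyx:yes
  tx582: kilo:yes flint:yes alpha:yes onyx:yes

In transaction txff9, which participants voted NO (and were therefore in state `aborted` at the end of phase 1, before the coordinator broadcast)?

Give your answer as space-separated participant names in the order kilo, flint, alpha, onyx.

Answer: alpha

Derivation:
Txn txff9 phase 1: kilo yes -> prepared; flint yes -> prepared; alpha no -> aborted; onyx yes -> prepared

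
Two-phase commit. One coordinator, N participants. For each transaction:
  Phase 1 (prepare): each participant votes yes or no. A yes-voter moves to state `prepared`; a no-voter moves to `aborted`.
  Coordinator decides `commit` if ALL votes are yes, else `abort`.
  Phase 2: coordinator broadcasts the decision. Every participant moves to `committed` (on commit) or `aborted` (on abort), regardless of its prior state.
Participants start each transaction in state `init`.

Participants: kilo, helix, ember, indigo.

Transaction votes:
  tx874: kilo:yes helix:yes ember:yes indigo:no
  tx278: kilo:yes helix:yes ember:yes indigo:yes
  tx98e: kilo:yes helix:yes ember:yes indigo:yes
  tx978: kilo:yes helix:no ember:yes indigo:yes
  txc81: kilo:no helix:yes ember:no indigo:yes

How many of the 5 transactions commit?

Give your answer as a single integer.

Answer: 2

Derivation:
tx874: no from indigo -> abort (commits=0)
tx278: all yes -> commit (commits=1)
tx98e: all yes -> commit (commits=2)
tx978: no from helix -> abort (commits=2)
txc81: no from kilo, ember -> abort (commits=2)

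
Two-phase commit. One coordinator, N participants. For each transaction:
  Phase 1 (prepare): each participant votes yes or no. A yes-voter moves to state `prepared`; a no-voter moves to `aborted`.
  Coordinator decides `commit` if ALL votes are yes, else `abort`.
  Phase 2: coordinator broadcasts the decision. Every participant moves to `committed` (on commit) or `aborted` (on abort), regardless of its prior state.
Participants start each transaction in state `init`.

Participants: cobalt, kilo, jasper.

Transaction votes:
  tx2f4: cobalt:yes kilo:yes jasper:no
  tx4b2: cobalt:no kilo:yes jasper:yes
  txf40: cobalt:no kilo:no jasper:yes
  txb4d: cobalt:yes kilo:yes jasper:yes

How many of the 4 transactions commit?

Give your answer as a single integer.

Answer: 1

Derivation:
tx2f4: no from jasper -> abort (commits=0)
tx4b2: no from cobalt -> abort (commits=0)
txf40: no from cobalt, kilo -> abort (commits=0)
txb4d: all yes -> commit (commits=1)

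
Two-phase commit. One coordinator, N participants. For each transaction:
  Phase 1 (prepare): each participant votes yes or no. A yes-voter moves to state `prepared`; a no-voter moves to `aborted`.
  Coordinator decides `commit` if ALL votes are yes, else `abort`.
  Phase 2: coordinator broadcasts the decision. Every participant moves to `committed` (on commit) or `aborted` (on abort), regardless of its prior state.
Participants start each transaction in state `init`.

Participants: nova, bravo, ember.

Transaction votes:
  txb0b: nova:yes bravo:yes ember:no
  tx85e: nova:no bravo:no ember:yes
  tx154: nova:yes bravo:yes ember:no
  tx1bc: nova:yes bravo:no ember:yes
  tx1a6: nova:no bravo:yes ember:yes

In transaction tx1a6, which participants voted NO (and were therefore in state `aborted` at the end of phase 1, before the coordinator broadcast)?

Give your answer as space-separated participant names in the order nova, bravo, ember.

Answer: nova

Derivation:
Txn tx1a6 phase 1: nova no -> aborted; bravo yes -> prepared; ember yes -> prepared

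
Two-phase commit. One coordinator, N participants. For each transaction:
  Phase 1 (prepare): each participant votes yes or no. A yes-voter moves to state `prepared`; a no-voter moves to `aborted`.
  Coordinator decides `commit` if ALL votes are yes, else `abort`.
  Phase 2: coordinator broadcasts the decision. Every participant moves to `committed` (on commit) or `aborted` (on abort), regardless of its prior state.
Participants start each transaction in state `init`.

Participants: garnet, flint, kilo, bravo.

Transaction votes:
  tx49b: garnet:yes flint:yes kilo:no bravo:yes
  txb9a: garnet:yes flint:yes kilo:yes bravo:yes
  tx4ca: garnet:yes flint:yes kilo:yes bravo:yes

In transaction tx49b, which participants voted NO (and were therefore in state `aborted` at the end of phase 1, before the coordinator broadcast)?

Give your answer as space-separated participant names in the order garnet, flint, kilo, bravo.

Answer: kilo

Derivation:
Txn tx49b phase 1: garnet yes -> prepared; flint yes -> prepared; kilo no -> aborted; bravo yes -> prepared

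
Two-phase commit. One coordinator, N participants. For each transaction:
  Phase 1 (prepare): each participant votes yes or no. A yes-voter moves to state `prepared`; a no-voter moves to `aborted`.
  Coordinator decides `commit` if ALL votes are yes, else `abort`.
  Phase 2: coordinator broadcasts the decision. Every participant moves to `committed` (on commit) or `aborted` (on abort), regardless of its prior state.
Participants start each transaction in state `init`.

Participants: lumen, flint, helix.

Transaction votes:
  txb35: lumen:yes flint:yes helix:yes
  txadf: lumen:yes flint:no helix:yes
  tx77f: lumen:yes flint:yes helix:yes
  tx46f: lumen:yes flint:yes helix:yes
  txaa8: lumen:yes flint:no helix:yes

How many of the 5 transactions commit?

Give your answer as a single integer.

Answer: 3

Derivation:
txb35: all yes -> commit (commits=1)
txadf: no from flint -> abort (commits=1)
tx77f: all yes -> commit (commits=2)
tx46f: all yes -> commit (commits=3)
txaa8: no from flint -> abort (commits=3)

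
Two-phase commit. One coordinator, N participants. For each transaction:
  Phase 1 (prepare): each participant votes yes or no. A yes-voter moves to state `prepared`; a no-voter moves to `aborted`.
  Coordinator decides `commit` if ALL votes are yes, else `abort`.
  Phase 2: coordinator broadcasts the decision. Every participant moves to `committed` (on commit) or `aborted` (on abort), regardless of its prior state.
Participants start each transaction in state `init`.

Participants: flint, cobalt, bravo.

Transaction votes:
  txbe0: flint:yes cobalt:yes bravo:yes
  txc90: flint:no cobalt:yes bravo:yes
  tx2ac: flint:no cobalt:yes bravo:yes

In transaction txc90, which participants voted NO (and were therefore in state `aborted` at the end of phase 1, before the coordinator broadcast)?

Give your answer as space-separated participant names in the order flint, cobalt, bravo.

Txn txc90 phase 1: flint no -> aborted; cobalt yes -> prepared; bravo yes -> prepared

Answer: flint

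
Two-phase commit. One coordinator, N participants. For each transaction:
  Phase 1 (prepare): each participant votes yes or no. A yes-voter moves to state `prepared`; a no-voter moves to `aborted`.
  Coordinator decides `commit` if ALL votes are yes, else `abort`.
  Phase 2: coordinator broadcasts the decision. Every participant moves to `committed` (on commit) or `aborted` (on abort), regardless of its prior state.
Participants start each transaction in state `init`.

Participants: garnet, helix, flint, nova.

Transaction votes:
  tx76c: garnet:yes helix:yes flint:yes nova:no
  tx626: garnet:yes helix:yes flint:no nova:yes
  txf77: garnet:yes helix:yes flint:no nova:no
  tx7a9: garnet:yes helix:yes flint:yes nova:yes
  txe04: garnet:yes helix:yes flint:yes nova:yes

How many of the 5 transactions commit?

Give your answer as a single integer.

tx76c: no from nova -> abort (commits=0)
tx626: no from flint -> abort (commits=0)
txf77: no from flint, nova -> abort (commits=0)
tx7a9: all yes -> commit (commits=1)
txe04: all yes -> commit (commits=2)

Answer: 2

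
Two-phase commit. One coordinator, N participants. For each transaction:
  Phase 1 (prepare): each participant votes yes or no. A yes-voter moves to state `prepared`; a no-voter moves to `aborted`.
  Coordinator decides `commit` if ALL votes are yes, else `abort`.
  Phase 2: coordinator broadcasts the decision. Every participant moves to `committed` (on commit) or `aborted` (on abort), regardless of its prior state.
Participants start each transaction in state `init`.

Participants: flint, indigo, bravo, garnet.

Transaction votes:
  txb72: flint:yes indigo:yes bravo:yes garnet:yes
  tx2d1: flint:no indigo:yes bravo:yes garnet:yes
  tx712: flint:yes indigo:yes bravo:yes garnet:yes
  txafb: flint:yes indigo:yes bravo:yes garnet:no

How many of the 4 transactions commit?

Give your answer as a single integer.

Answer: 2

Derivation:
txb72: all yes -> commit (commits=1)
tx2d1: no from flint -> abort (commits=1)
tx712: all yes -> commit (commits=2)
txafb: no from garnet -> abort (commits=2)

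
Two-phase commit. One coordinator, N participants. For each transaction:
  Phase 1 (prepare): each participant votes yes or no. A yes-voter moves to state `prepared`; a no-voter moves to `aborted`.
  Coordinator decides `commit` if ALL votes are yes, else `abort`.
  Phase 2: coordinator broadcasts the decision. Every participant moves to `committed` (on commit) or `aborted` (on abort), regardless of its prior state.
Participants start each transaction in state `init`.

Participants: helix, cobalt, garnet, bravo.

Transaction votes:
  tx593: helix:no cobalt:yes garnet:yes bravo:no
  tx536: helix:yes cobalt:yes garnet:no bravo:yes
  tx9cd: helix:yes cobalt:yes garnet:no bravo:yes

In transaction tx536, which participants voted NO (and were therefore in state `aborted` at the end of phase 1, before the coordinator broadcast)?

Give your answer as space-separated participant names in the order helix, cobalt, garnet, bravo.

Txn tx536 phase 1: helix yes -> prepared; cobalt yes -> prepared; garnet no -> aborted; bravo yes -> prepared

Answer: garnet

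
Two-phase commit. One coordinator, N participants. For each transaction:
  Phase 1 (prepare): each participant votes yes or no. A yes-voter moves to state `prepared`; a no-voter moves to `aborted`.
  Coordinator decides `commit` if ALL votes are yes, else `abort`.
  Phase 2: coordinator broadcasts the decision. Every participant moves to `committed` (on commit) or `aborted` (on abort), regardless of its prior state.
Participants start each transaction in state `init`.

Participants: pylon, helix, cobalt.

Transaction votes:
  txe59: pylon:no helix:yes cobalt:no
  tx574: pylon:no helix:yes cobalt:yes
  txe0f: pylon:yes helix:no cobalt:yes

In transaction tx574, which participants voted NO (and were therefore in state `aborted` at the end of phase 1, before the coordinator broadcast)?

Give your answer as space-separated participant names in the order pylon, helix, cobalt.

Answer: pylon

Derivation:
Txn tx574 phase 1: pylon no -> aborted; helix yes -> prepared; cobalt yes -> prepared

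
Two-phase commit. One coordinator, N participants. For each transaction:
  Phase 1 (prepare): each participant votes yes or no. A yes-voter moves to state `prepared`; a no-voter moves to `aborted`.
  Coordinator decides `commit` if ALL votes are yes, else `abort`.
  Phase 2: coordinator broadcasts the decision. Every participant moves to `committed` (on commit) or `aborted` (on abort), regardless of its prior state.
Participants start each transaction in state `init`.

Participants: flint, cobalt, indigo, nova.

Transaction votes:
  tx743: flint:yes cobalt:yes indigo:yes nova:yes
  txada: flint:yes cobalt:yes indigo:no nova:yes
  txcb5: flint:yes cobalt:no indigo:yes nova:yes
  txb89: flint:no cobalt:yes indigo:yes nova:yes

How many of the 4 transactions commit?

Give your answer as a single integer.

tx743: all yes -> commit (commits=1)
txada: no from indigo -> abort (commits=1)
txcb5: no from cobalt -> abort (commits=1)
txb89: no from flint -> abort (commits=1)

Answer: 1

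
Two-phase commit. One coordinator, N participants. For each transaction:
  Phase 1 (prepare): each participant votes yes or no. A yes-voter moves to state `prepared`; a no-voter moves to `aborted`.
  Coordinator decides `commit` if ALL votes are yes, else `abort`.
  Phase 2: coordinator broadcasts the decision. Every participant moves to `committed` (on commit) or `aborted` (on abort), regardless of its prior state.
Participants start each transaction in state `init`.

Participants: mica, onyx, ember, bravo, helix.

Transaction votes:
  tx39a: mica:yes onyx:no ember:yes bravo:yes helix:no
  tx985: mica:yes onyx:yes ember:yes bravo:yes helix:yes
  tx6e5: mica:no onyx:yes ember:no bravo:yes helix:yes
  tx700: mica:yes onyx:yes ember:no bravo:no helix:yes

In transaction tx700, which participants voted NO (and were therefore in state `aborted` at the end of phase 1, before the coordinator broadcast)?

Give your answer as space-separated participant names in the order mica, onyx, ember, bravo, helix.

Answer: ember bravo

Derivation:
Txn tx700 phase 1: mica yes -> prepared; onyx yes -> prepared; ember no -> aborted; bravo no -> aborted; helix yes -> prepared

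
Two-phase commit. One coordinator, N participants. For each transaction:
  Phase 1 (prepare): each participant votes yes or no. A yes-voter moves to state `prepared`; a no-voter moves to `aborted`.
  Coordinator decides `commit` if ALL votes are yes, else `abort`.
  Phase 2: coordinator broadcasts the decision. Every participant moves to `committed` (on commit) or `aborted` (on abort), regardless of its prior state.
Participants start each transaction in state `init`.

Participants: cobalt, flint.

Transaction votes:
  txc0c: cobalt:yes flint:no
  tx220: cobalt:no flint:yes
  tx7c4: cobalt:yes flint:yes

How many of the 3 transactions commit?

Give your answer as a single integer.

txc0c: no from flint -> abort (commits=0)
tx220: no from cobalt -> abort (commits=0)
tx7c4: all yes -> commit (commits=1)

Answer: 1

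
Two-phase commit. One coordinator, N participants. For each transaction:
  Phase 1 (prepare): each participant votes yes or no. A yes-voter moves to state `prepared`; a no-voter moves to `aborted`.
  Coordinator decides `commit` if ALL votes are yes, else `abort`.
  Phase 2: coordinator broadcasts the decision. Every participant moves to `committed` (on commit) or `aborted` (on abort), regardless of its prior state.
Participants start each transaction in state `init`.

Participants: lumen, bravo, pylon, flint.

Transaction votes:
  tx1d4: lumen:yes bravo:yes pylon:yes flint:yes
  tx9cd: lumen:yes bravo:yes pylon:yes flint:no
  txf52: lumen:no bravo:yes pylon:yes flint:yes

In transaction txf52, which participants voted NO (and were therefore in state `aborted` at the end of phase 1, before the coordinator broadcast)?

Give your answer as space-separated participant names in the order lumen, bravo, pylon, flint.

Answer: lumen

Derivation:
Txn txf52 phase 1: lumen no -> aborted; bravo yes -> prepared; pylon yes -> prepared; flint yes -> prepared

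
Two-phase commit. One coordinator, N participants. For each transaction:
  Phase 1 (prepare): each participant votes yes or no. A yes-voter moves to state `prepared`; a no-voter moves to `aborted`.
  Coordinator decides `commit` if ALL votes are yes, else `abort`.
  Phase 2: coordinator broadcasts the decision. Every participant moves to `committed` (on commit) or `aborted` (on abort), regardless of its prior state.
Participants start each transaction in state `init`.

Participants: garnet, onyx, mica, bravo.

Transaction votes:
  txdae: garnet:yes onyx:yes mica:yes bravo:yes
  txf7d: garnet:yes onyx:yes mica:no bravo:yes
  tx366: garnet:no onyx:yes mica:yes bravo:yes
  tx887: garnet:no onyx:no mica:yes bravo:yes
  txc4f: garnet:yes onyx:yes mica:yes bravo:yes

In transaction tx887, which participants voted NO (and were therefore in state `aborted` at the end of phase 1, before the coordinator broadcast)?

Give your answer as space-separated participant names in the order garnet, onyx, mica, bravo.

Txn tx887 phase 1: garnet no -> aborted; onyx no -> aborted; mica yes -> prepared; bravo yes -> prepared

Answer: garnet onyx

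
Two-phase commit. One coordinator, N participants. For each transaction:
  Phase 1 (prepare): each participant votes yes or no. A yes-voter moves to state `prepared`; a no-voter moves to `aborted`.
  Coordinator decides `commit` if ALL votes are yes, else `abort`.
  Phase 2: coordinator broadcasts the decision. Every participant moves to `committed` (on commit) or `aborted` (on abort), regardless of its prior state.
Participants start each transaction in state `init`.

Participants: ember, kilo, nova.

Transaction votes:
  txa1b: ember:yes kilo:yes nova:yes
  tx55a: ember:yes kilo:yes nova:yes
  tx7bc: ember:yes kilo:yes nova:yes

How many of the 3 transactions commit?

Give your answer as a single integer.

Answer: 3

Derivation:
txa1b: all yes -> commit (commits=1)
tx55a: all yes -> commit (commits=2)
tx7bc: all yes -> commit (commits=3)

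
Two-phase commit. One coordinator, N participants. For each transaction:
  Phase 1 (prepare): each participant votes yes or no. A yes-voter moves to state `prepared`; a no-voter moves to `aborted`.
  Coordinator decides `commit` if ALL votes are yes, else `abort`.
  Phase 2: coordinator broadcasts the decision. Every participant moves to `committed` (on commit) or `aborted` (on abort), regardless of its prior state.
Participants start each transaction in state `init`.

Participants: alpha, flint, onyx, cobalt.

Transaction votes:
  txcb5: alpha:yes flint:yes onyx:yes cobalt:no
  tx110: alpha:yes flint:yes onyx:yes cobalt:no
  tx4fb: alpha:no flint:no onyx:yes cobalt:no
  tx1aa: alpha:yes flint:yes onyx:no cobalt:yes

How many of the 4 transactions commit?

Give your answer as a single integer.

Answer: 0

Derivation:
txcb5: no from cobalt -> abort (commits=0)
tx110: no from cobalt -> abort (commits=0)
tx4fb: no from alpha, flint, cobalt -> abort (commits=0)
tx1aa: no from onyx -> abort (commits=0)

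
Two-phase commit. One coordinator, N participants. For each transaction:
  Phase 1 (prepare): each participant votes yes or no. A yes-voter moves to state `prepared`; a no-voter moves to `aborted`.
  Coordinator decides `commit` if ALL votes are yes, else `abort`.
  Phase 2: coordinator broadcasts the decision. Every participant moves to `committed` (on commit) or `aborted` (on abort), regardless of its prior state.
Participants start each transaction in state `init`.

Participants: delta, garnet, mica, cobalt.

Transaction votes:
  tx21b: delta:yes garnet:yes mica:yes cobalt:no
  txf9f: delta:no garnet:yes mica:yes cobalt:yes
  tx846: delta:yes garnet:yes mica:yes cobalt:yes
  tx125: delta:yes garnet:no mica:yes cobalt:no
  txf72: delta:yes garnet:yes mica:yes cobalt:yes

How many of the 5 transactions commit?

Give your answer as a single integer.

Answer: 2

Derivation:
tx21b: no from cobalt -> abort (commits=0)
txf9f: no from delta -> abort (commits=0)
tx846: all yes -> commit (commits=1)
tx125: no from garnet, cobalt -> abort (commits=1)
txf72: all yes -> commit (commits=2)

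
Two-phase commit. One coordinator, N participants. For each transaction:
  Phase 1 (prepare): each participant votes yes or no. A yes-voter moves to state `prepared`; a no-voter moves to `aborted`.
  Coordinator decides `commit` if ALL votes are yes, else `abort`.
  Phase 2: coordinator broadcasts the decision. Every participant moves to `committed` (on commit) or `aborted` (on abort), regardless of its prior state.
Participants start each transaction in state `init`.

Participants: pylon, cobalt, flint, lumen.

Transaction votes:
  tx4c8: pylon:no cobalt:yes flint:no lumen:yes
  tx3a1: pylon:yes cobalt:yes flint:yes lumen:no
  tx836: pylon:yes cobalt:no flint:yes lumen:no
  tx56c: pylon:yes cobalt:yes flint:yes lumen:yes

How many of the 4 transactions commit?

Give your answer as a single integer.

Answer: 1

Derivation:
tx4c8: no from pylon, flint -> abort (commits=0)
tx3a1: no from lumen -> abort (commits=0)
tx836: no from cobalt, lumen -> abort (commits=0)
tx56c: all yes -> commit (commits=1)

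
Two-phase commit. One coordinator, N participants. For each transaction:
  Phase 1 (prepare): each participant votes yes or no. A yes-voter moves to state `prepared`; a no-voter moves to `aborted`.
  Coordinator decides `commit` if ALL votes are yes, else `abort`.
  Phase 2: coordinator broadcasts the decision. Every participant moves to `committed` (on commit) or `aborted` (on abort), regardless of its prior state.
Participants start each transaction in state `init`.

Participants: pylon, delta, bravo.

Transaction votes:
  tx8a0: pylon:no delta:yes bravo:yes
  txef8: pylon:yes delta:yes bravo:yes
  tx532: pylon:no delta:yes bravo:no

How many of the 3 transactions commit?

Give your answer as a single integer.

tx8a0: no from pylon -> abort (commits=0)
txef8: all yes -> commit (commits=1)
tx532: no from pylon, bravo -> abort (commits=1)

Answer: 1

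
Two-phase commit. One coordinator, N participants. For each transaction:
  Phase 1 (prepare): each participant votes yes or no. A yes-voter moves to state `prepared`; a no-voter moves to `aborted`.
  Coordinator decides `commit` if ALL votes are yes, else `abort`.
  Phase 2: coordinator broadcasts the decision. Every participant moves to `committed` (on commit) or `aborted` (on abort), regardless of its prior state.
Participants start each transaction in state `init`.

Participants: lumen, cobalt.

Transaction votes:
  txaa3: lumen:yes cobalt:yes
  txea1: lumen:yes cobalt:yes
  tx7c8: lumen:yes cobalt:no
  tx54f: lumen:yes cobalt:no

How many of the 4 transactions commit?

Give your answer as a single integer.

Answer: 2

Derivation:
txaa3: all yes -> commit (commits=1)
txea1: all yes -> commit (commits=2)
tx7c8: no from cobalt -> abort (commits=2)
tx54f: no from cobalt -> abort (commits=2)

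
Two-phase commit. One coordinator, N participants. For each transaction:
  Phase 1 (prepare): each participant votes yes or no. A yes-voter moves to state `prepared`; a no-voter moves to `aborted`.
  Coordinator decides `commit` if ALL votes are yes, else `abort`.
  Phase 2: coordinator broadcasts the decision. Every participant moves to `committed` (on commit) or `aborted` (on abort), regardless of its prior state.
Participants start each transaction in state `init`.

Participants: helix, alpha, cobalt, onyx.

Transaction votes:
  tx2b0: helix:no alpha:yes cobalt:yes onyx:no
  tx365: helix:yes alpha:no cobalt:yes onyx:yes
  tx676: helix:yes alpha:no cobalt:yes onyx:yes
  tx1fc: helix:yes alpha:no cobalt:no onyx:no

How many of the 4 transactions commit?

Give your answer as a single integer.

Answer: 0

Derivation:
tx2b0: no from helix, onyx -> abort (commits=0)
tx365: no from alpha -> abort (commits=0)
tx676: no from alpha -> abort (commits=0)
tx1fc: no from alpha, cobalt, onyx -> abort (commits=0)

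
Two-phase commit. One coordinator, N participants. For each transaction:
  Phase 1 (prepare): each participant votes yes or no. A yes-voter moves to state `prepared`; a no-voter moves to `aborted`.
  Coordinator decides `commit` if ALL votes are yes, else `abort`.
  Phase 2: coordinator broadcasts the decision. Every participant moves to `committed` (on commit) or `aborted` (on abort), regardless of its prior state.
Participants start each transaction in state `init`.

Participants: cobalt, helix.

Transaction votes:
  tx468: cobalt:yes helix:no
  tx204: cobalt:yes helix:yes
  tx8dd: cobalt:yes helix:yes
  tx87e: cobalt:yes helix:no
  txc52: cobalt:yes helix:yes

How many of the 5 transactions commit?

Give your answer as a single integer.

Answer: 3

Derivation:
tx468: no from helix -> abort (commits=0)
tx204: all yes -> commit (commits=1)
tx8dd: all yes -> commit (commits=2)
tx87e: no from helix -> abort (commits=2)
txc52: all yes -> commit (commits=3)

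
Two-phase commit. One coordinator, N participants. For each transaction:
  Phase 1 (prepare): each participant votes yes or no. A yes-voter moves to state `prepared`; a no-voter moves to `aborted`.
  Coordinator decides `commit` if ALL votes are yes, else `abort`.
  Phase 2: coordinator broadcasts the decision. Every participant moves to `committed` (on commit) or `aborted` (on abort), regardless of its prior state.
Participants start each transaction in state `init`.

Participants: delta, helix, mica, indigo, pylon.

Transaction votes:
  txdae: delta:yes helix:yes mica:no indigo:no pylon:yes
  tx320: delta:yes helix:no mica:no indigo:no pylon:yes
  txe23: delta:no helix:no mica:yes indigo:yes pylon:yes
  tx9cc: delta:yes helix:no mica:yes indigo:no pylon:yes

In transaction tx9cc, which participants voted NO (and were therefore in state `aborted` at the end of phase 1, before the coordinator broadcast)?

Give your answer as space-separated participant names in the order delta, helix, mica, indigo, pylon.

Txn tx9cc phase 1: delta yes -> prepared; helix no -> aborted; mica yes -> prepared; indigo no -> aborted; pylon yes -> prepared

Answer: helix indigo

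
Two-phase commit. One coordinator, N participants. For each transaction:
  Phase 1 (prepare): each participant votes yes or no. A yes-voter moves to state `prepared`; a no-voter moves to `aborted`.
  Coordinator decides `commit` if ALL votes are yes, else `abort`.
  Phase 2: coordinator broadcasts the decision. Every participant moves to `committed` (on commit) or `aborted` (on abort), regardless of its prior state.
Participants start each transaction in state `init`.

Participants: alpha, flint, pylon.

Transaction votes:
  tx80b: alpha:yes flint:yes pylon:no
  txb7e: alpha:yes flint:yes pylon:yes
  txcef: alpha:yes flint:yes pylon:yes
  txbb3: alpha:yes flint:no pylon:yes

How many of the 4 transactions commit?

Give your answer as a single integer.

Answer: 2

Derivation:
tx80b: no from pylon -> abort (commits=0)
txb7e: all yes -> commit (commits=1)
txcef: all yes -> commit (commits=2)
txbb3: no from flint -> abort (commits=2)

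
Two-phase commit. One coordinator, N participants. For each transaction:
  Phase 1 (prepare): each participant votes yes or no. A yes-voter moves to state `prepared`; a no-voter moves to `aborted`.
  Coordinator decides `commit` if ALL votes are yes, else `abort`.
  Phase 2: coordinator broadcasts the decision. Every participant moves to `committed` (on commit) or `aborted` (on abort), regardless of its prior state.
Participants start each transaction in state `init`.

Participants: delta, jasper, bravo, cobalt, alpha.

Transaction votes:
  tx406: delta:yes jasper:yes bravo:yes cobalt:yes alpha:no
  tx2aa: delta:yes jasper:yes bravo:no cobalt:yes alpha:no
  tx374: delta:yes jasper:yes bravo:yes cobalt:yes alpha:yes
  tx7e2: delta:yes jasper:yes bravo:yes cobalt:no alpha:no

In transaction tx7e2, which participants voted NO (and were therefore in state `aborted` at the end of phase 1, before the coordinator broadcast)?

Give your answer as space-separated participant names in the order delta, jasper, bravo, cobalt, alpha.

Txn tx7e2 phase 1: delta yes -> prepared; jasper yes -> prepared; bravo yes -> prepared; cobalt no -> aborted; alpha no -> aborted

Answer: cobalt alpha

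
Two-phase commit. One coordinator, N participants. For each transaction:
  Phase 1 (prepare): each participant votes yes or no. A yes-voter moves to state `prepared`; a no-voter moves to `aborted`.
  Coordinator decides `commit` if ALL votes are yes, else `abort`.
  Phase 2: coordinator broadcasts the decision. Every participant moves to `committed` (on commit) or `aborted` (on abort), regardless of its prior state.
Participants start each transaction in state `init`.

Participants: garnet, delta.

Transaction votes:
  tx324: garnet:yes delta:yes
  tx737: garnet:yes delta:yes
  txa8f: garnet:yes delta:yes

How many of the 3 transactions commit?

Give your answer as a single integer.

Answer: 3

Derivation:
tx324: all yes -> commit (commits=1)
tx737: all yes -> commit (commits=2)
txa8f: all yes -> commit (commits=3)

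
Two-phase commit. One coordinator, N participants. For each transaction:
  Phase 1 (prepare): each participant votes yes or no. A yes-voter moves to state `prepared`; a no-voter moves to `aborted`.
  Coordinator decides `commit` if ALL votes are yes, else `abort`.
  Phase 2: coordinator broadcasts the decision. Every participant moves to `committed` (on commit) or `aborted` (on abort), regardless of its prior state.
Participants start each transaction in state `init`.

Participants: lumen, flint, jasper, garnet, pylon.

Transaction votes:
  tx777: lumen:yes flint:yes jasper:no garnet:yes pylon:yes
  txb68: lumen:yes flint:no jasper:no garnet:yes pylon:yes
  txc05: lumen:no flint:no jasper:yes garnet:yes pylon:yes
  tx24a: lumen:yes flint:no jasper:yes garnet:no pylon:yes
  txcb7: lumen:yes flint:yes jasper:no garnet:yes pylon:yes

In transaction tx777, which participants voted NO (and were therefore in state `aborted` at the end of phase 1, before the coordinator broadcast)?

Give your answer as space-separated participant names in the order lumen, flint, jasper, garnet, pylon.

Txn tx777 phase 1: lumen yes -> prepared; flint yes -> prepared; jasper no -> aborted; garnet yes -> prepared; pylon yes -> prepared

Answer: jasper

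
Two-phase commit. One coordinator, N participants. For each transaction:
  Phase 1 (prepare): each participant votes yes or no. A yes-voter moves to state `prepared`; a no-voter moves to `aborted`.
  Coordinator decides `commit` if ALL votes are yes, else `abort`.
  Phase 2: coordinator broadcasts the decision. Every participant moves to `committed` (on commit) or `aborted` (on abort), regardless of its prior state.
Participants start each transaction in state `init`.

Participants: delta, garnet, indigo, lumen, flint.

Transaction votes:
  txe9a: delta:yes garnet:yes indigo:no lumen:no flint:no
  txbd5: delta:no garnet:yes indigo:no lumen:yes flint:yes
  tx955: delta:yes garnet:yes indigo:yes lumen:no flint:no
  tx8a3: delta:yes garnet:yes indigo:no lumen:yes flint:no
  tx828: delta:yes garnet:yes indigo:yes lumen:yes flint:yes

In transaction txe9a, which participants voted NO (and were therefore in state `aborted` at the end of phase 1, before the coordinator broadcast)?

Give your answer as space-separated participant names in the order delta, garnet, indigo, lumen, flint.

Txn txe9a phase 1: delta yes -> prepared; garnet yes -> prepared; indigo no -> aborted; lumen no -> aborted; flint no -> aborted

Answer: indigo lumen flint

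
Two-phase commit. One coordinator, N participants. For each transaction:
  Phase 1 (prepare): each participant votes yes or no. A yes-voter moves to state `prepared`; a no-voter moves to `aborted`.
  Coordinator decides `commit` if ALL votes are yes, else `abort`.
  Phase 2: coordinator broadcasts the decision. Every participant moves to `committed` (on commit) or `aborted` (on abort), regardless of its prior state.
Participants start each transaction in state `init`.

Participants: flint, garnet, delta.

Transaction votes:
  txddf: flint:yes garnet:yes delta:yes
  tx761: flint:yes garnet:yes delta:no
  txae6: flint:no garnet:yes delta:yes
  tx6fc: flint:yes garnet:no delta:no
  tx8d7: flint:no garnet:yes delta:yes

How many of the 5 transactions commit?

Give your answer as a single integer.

Answer: 1

Derivation:
txddf: all yes -> commit (commits=1)
tx761: no from delta -> abort (commits=1)
txae6: no from flint -> abort (commits=1)
tx6fc: no from garnet, delta -> abort (commits=1)
tx8d7: no from flint -> abort (commits=1)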